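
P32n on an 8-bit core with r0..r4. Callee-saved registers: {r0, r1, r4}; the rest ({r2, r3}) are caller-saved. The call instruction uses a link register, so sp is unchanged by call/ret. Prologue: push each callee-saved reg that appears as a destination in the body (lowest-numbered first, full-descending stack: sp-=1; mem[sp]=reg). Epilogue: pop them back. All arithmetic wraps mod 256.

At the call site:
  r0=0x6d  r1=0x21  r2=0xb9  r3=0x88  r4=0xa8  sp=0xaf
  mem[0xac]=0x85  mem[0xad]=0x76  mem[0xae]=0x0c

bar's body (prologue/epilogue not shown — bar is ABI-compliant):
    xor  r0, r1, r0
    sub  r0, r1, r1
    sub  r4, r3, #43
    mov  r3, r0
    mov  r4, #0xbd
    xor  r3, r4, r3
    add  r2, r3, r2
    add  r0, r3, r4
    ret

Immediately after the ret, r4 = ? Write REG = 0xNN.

prologue: push r0 -> mem[0xae]=0x6d, sp=0xae
prologue: push r4 -> mem[0xad]=0xa8, sp=0xad
body[0] xor  r0, r1, r0 -> r0=0x4c
body[1] sub  r0, r1, r1 -> r0=0x00
body[2] sub  r4, r3, #43 -> r4=0x5d
body[3] mov  r3, r0 -> r3=0x00
body[4] mov  r4, #0xbd -> r4=0xbd
body[5] xor  r3, r4, r3 -> r3=0xbd
body[6] add  r2, r3, r2 -> r2=0x76
body[7] add  r0, r3, r4 -> r0=0x7a
epilogue: pop r4=0xa8, sp=0xae
epilogue: pop r0=0x6d, sp=0xaf
r4 is callee-saved -> restored

REG = 0xa8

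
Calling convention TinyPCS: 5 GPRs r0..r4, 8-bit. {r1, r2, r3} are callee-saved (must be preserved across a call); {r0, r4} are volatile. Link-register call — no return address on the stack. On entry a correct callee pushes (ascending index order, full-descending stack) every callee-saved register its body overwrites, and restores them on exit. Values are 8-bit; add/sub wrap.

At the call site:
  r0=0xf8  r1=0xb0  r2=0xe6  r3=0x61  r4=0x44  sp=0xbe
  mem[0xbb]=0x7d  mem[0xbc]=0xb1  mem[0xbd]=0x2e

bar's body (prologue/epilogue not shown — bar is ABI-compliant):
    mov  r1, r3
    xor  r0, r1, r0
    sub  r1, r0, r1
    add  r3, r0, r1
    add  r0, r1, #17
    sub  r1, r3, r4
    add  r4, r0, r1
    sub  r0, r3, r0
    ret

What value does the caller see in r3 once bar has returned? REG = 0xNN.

REG = 0x61

prologue: push r1 → mem[0xbd]=0xb0, sp=0xbd
prologue: push r3 → mem[0xbc]=0x61, sp=0xbc
body[0] mov  r1, r3 → r1=0x61
body[1] xor  r0, r1, r0 → r0=0x99
body[2] sub  r1, r0, r1 → r1=0x38
body[3] add  r3, r0, r1 → r3=0xd1
body[4] add  r0, r1, #17 → r0=0x49
body[5] sub  r1, r3, r4 → r1=0x8d
body[6] add  r4, r0, r1 → r4=0xd6
body[7] sub  r0, r3, r0 → r0=0x88
epilogue: pop r3=0x61, sp=0xbd
epilogue: pop r1=0xb0, sp=0xbe
r3 is callee-saved → restored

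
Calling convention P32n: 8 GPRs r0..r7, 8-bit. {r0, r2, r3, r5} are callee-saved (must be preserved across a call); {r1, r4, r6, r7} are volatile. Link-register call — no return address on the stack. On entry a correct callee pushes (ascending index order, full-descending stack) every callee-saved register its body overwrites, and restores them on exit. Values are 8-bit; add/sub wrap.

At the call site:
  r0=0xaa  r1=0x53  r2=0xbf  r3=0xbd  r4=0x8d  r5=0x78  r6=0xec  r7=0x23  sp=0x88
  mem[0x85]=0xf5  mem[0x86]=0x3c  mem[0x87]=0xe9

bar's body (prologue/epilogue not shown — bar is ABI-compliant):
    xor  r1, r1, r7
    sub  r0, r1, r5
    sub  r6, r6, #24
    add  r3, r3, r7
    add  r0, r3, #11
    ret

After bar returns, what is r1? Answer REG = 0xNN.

prologue: push r0 -> mem[0x87]=0xaa, sp=0x87
prologue: push r3 -> mem[0x86]=0xbd, sp=0x86
body[0] xor  r1, r1, r7 -> r1=0x70
body[1] sub  r0, r1, r5 -> r0=0xf8
body[2] sub  r6, r6, #24 -> r6=0xd4
body[3] add  r3, r3, r7 -> r3=0xe0
body[4] add  r0, r3, #11 -> r0=0xeb
epilogue: pop r3=0xbd, sp=0x87
epilogue: pop r0=0xaa, sp=0x88
r1 is caller-saved -> body value

REG = 0x70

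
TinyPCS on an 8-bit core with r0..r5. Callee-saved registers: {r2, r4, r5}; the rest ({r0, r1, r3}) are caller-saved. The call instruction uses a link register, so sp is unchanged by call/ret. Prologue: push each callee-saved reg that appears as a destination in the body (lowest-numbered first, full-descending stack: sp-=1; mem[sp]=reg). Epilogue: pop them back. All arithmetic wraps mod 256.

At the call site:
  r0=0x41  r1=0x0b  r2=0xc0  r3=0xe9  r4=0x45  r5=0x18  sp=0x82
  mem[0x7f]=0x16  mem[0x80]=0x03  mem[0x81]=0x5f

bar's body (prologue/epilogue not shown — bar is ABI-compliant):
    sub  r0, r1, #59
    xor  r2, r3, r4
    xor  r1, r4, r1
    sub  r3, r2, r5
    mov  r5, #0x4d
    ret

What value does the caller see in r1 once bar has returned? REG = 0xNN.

REG = 0x4e

prologue: push r2 → mem[0x81]=0xc0, sp=0x81
prologue: push r5 → mem[0x80]=0x18, sp=0x80
body[0] sub  r0, r1, #59 → r0=0xd0
body[1] xor  r2, r3, r4 → r2=0xac
body[2] xor  r1, r4, r1 → r1=0x4e
body[3] sub  r3, r2, r5 → r3=0x94
body[4] mov  r5, #0x4d → r5=0x4d
epilogue: pop r5=0x18, sp=0x81
epilogue: pop r2=0xc0, sp=0x82
r1 is caller-saved → body value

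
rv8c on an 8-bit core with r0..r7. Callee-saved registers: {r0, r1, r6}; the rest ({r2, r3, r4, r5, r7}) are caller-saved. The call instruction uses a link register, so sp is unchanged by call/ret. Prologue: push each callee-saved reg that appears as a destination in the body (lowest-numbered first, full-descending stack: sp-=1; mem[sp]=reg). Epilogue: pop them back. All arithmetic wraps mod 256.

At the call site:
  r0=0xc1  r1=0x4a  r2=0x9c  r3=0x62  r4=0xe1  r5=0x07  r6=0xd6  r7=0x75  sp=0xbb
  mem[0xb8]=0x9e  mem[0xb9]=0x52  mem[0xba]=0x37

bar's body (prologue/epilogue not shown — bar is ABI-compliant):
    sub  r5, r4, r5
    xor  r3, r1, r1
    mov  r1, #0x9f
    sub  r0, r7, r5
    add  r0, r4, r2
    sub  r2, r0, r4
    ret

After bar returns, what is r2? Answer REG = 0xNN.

prologue: push r0 -> mem[0xba]=0xc1, sp=0xba
prologue: push r1 -> mem[0xb9]=0x4a, sp=0xb9
body[0] sub  r5, r4, r5 -> r5=0xda
body[1] xor  r3, r1, r1 -> r3=0x00
body[2] mov  r1, #0x9f -> r1=0x9f
body[3] sub  r0, r7, r5 -> r0=0x9b
body[4] add  r0, r4, r2 -> r0=0x7d
body[5] sub  r2, r0, r4 -> r2=0x9c
epilogue: pop r1=0x4a, sp=0xba
epilogue: pop r0=0xc1, sp=0xbb
r2 is caller-saved -> body value

REG = 0x9c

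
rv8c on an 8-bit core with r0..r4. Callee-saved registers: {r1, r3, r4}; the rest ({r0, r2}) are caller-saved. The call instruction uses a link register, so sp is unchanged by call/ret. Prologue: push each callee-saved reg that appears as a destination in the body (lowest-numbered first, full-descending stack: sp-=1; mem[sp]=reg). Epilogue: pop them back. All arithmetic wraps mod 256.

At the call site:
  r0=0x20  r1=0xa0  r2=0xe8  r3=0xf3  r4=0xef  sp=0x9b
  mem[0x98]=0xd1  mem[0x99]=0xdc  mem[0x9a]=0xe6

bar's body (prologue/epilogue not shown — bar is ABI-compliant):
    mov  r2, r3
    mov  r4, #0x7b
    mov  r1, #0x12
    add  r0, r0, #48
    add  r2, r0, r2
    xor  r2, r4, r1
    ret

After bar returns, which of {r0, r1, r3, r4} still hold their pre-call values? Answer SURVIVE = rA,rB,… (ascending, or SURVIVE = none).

SURVIVE = r1,r3,r4

prologue: push r1 -> mem[0x9a]=0xa0, sp=0x9a
prologue: push r4 -> mem[0x99]=0xef, sp=0x99
body[0] mov  r2, r3 -> r2=0xf3
body[1] mov  r4, #0x7b -> r4=0x7b
body[2] mov  r1, #0x12 -> r1=0x12
body[3] add  r0, r0, #48 -> r0=0x50
body[4] add  r2, r0, r2 -> r2=0x43
body[5] xor  r2, r4, r1 -> r2=0x69
epilogue: pop r4=0xef, sp=0x9a
epilogue: pop r1=0xa0, sp=0x9b
r0: caller-saved, written=True
r1: callee-saved, written=True
r3: callee-saved, written=False
r4: callee-saved, written=True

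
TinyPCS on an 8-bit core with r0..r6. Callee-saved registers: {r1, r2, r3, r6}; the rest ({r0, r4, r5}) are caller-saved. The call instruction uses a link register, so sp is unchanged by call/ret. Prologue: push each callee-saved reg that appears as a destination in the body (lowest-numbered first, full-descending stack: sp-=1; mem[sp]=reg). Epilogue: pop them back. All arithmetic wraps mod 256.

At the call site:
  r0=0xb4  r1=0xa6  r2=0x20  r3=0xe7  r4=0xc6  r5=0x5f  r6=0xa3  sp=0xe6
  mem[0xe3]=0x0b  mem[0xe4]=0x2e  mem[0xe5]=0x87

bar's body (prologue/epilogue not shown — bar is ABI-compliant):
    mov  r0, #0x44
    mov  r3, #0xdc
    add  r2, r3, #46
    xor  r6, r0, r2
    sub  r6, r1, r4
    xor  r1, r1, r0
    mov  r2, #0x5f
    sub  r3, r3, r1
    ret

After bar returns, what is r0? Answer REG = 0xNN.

REG = 0x44

prologue: push r1 -> mem[0xe5]=0xa6, sp=0xe5
prologue: push r2 -> mem[0xe4]=0x20, sp=0xe4
prologue: push r3 -> mem[0xe3]=0xe7, sp=0xe3
prologue: push r6 -> mem[0xe2]=0xa3, sp=0xe2
body[0] mov  r0, #0x44 -> r0=0x44
body[1] mov  r3, #0xdc -> r3=0xdc
body[2] add  r2, r3, #46 -> r2=0x0a
body[3] xor  r6, r0, r2 -> r6=0x4e
body[4] sub  r6, r1, r4 -> r6=0xe0
body[5] xor  r1, r1, r0 -> r1=0xe2
body[6] mov  r2, #0x5f -> r2=0x5f
body[7] sub  r3, r3, r1 -> r3=0xfa
epilogue: pop r6=0xa3, sp=0xe3
epilogue: pop r3=0xe7, sp=0xe4
epilogue: pop r2=0x20, sp=0xe5
epilogue: pop r1=0xa6, sp=0xe6
r0 is caller-saved -> body value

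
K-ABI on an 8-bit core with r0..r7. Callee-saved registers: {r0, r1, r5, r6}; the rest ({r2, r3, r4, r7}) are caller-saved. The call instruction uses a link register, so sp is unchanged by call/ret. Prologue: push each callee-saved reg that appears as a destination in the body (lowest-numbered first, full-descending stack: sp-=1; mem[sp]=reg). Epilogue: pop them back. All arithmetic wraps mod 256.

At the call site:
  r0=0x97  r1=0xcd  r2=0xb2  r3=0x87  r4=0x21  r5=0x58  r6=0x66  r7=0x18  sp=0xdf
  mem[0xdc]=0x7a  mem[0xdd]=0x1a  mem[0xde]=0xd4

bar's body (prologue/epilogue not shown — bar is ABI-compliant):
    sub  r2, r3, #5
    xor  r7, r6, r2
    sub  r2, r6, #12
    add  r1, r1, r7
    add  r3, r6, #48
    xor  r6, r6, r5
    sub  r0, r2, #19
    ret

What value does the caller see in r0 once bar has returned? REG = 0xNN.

REG = 0x97

prologue: push r0 → mem[0xde]=0x97, sp=0xde
prologue: push r1 → mem[0xdd]=0xcd, sp=0xdd
prologue: push r6 → mem[0xdc]=0x66, sp=0xdc
body[0] sub  r2, r3, #5 → r2=0x82
body[1] xor  r7, r6, r2 → r7=0xe4
body[2] sub  r2, r6, #12 → r2=0x5a
body[3] add  r1, r1, r7 → r1=0xb1
body[4] add  r3, r6, #48 → r3=0x96
body[5] xor  r6, r6, r5 → r6=0x3e
body[6] sub  r0, r2, #19 → r0=0x47
epilogue: pop r6=0x66, sp=0xdd
epilogue: pop r1=0xcd, sp=0xde
epilogue: pop r0=0x97, sp=0xdf
r0 is callee-saved → restored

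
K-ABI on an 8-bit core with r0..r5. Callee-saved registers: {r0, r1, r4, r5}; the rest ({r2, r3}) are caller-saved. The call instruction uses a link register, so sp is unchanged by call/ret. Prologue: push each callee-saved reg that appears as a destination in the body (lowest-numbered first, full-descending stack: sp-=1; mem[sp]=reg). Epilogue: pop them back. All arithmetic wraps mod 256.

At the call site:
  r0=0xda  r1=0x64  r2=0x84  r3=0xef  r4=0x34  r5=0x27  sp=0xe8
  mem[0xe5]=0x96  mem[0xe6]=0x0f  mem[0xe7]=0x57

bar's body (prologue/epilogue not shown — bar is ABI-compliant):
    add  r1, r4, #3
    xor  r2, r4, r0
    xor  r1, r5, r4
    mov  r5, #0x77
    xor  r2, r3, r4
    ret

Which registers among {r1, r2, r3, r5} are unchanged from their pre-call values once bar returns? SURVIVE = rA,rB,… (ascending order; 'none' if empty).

prologue: push r1 -> mem[0xe7]=0x64, sp=0xe7
prologue: push r5 -> mem[0xe6]=0x27, sp=0xe6
body[0] add  r1, r4, #3 -> r1=0x37
body[1] xor  r2, r4, r0 -> r2=0xee
body[2] xor  r1, r5, r4 -> r1=0x13
body[3] mov  r5, #0x77 -> r5=0x77
body[4] xor  r2, r3, r4 -> r2=0xdb
epilogue: pop r5=0x27, sp=0xe7
epilogue: pop r1=0x64, sp=0xe8
r1: callee-saved, written=True
r2: caller-saved, written=True
r3: caller-saved, written=False
r5: callee-saved, written=True

SURVIVE = r1,r3,r5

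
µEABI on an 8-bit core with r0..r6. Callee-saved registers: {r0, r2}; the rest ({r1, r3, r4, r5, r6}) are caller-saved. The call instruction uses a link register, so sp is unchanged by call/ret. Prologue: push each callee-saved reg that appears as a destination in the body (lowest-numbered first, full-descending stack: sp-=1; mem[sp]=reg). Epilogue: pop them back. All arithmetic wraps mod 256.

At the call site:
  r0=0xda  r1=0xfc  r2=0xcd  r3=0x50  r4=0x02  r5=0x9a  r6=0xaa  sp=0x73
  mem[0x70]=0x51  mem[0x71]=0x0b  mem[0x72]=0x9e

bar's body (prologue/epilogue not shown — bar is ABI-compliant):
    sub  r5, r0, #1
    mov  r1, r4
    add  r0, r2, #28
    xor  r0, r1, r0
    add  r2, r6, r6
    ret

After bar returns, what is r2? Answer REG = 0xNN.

prologue: push r0 -> mem[0x72]=0xda, sp=0x72
prologue: push r2 -> mem[0x71]=0xcd, sp=0x71
body[0] sub  r5, r0, #1 -> r5=0xd9
body[1] mov  r1, r4 -> r1=0x02
body[2] add  r0, r2, #28 -> r0=0xe9
body[3] xor  r0, r1, r0 -> r0=0xeb
body[4] add  r2, r6, r6 -> r2=0x54
epilogue: pop r2=0xcd, sp=0x72
epilogue: pop r0=0xda, sp=0x73
r2 is callee-saved -> restored

REG = 0xcd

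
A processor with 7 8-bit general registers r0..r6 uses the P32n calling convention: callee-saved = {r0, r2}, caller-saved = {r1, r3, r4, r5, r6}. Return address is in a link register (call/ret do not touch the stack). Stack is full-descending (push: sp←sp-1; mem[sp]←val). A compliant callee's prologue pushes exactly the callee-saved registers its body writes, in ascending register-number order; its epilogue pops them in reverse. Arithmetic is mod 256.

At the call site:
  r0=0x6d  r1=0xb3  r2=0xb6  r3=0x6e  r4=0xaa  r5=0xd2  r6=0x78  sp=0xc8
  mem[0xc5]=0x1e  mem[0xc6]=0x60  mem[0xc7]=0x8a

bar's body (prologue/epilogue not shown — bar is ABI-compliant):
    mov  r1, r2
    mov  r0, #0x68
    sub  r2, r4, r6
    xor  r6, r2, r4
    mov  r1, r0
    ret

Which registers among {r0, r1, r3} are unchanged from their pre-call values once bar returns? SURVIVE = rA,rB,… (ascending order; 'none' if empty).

SURVIVE = r0,r3

prologue: push r0 → mem[0xc7]=0x6d, sp=0xc7
prologue: push r2 → mem[0xc6]=0xb6, sp=0xc6
body[0] mov  r1, r2 → r1=0xb6
body[1] mov  r0, #0x68 → r0=0x68
body[2] sub  r2, r4, r6 → r2=0x32
body[3] xor  r6, r2, r4 → r6=0x98
body[4] mov  r1, r0 → r1=0x68
epilogue: pop r2=0xb6, sp=0xc7
epilogue: pop r0=0x6d, sp=0xc8
r0: callee-saved, written=True
r1: caller-saved, written=True
r3: caller-saved, written=False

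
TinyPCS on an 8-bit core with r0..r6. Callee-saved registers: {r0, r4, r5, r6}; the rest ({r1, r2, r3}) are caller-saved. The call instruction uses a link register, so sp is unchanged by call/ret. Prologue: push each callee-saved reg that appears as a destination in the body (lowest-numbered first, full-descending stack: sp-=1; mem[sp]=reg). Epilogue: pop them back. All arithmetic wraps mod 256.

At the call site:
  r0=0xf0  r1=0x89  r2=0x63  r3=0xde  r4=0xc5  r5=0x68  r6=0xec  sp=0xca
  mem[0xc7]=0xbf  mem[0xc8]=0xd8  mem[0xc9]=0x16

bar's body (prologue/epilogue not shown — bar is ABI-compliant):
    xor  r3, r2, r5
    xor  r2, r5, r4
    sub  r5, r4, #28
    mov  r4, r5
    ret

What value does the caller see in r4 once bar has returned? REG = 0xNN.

prologue: push r4 -> mem[0xc9]=0xc5, sp=0xc9
prologue: push r5 -> mem[0xc8]=0x68, sp=0xc8
body[0] xor  r3, r2, r5 -> r3=0x0b
body[1] xor  r2, r5, r4 -> r2=0xad
body[2] sub  r5, r4, #28 -> r5=0xa9
body[3] mov  r4, r5 -> r4=0xa9
epilogue: pop r5=0x68, sp=0xc9
epilogue: pop r4=0xc5, sp=0xca
r4 is callee-saved -> restored

REG = 0xc5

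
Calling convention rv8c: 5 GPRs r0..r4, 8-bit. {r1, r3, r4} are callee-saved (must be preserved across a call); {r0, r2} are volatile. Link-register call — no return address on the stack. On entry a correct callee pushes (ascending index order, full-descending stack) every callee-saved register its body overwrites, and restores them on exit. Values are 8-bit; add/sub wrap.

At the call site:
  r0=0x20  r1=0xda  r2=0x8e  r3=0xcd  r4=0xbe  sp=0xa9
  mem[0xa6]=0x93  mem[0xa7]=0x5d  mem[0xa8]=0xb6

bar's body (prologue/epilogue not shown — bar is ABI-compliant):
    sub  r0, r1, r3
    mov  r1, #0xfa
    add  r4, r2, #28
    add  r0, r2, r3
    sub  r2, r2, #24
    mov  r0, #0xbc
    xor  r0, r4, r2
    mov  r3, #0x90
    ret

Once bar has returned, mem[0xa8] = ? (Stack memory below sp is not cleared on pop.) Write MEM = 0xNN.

prologue: push r1 → mem[0xa8]=0xda, sp=0xa8
prologue: push r3 → mem[0xa7]=0xcd, sp=0xa7
prologue: push r4 → mem[0xa6]=0xbe, sp=0xa6
body[0] sub  r0, r1, r3 → r0=0x0d
body[1] mov  r1, #0xfa → r1=0xfa
body[2] add  r4, r2, #28 → r4=0xaa
body[3] add  r0, r2, r3 → r0=0x5b
body[4] sub  r2, r2, #24 → r2=0x76
body[5] mov  r0, #0xbc → r0=0xbc
body[6] xor  r0, r4, r2 → r0=0xdc
body[7] mov  r3, #0x90 → r3=0x90
epilogue: pop r4=0xbe, sp=0xa7
epilogue: pop r3=0xcd, sp=0xa8
epilogue: pop r1=0xda, sp=0xa9
prologue pushed ['r1', 'r3', 'r4'] at ['0xa8', '0xa7', '0xa6']

MEM = 0xda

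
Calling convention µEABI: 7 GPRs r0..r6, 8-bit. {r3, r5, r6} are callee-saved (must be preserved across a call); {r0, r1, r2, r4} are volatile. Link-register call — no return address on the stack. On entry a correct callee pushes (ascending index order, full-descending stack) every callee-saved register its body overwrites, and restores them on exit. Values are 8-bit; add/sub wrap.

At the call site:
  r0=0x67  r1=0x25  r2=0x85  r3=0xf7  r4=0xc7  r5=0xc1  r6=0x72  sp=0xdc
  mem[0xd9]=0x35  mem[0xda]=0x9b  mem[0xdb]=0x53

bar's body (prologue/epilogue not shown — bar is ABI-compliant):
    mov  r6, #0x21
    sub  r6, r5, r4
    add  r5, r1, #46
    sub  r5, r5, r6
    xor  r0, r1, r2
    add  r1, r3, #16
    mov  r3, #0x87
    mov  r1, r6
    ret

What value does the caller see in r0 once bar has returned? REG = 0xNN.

REG = 0xa0

prologue: push r3 -> mem[0xdb]=0xf7, sp=0xdb
prologue: push r5 -> mem[0xda]=0xc1, sp=0xda
prologue: push r6 -> mem[0xd9]=0x72, sp=0xd9
body[0] mov  r6, #0x21 -> r6=0x21
body[1] sub  r6, r5, r4 -> r6=0xfa
body[2] add  r5, r1, #46 -> r5=0x53
body[3] sub  r5, r5, r6 -> r5=0x59
body[4] xor  r0, r1, r2 -> r0=0xa0
body[5] add  r1, r3, #16 -> r1=0x07
body[6] mov  r3, #0x87 -> r3=0x87
body[7] mov  r1, r6 -> r1=0xfa
epilogue: pop r6=0x72, sp=0xda
epilogue: pop r5=0xc1, sp=0xdb
epilogue: pop r3=0xf7, sp=0xdc
r0 is caller-saved -> body value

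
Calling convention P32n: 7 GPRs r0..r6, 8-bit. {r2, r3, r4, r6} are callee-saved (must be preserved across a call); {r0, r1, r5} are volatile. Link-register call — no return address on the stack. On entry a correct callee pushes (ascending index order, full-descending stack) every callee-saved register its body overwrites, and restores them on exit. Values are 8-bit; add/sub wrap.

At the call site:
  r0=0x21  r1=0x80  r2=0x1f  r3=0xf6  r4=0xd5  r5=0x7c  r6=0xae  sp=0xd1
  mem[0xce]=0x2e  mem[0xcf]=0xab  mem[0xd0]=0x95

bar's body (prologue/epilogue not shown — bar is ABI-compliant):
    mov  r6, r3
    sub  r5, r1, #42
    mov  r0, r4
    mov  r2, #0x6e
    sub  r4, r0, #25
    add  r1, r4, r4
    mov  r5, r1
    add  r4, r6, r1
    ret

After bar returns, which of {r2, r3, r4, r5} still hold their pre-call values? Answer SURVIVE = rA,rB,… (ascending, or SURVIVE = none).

prologue: push r2 -> mem[0xd0]=0x1f, sp=0xd0
prologue: push r4 -> mem[0xcf]=0xd5, sp=0xcf
prologue: push r6 -> mem[0xce]=0xae, sp=0xce
body[0] mov  r6, r3 -> r6=0xf6
body[1] sub  r5, r1, #42 -> r5=0x56
body[2] mov  r0, r4 -> r0=0xd5
body[3] mov  r2, #0x6e -> r2=0x6e
body[4] sub  r4, r0, #25 -> r4=0xbc
body[5] add  r1, r4, r4 -> r1=0x78
body[6] mov  r5, r1 -> r5=0x78
body[7] add  r4, r6, r1 -> r4=0x6e
epilogue: pop r6=0xae, sp=0xcf
epilogue: pop r4=0xd5, sp=0xd0
epilogue: pop r2=0x1f, sp=0xd1
r2: callee-saved, written=True
r3: callee-saved, written=False
r4: callee-saved, written=True
r5: caller-saved, written=True

SURVIVE = r2,r3,r4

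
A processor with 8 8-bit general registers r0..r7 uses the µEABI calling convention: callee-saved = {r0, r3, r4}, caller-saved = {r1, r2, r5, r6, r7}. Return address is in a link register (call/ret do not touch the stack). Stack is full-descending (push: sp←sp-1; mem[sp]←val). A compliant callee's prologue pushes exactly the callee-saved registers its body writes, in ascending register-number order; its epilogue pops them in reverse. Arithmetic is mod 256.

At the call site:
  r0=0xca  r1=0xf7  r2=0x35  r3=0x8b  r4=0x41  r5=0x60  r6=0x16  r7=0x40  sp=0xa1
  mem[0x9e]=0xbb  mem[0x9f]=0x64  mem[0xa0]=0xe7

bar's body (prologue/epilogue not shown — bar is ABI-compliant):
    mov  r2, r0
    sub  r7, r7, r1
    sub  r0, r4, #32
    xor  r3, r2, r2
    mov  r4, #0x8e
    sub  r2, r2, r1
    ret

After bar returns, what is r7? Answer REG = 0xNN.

REG = 0x49

prologue: push r0 → mem[0xa0]=0xca, sp=0xa0
prologue: push r3 → mem[0x9f]=0x8b, sp=0x9f
prologue: push r4 → mem[0x9e]=0x41, sp=0x9e
body[0] mov  r2, r0 → r2=0xca
body[1] sub  r7, r7, r1 → r7=0x49
body[2] sub  r0, r4, #32 → r0=0x21
body[3] xor  r3, r2, r2 → r3=0x00
body[4] mov  r4, #0x8e → r4=0x8e
body[5] sub  r2, r2, r1 → r2=0xd3
epilogue: pop r4=0x41, sp=0x9f
epilogue: pop r3=0x8b, sp=0xa0
epilogue: pop r0=0xca, sp=0xa1
r7 is caller-saved → body value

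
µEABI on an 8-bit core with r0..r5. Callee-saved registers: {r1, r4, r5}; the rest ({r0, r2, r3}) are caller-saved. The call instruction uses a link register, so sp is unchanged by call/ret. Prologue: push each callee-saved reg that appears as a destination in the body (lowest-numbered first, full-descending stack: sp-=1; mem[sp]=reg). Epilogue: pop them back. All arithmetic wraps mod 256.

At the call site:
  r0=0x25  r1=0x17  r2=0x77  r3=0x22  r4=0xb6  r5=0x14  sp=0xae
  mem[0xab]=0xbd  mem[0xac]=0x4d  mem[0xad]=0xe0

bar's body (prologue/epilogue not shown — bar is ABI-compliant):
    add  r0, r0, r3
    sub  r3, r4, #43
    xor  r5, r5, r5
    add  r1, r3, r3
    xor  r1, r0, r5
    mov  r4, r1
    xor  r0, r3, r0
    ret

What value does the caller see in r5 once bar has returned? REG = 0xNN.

REG = 0x14

prologue: push r1 -> mem[0xad]=0x17, sp=0xad
prologue: push r4 -> mem[0xac]=0xb6, sp=0xac
prologue: push r5 -> mem[0xab]=0x14, sp=0xab
body[0] add  r0, r0, r3 -> r0=0x47
body[1] sub  r3, r4, #43 -> r3=0x8b
body[2] xor  r5, r5, r5 -> r5=0x00
body[3] add  r1, r3, r3 -> r1=0x16
body[4] xor  r1, r0, r5 -> r1=0x47
body[5] mov  r4, r1 -> r4=0x47
body[6] xor  r0, r3, r0 -> r0=0xcc
epilogue: pop r5=0x14, sp=0xac
epilogue: pop r4=0xb6, sp=0xad
epilogue: pop r1=0x17, sp=0xae
r5 is callee-saved -> restored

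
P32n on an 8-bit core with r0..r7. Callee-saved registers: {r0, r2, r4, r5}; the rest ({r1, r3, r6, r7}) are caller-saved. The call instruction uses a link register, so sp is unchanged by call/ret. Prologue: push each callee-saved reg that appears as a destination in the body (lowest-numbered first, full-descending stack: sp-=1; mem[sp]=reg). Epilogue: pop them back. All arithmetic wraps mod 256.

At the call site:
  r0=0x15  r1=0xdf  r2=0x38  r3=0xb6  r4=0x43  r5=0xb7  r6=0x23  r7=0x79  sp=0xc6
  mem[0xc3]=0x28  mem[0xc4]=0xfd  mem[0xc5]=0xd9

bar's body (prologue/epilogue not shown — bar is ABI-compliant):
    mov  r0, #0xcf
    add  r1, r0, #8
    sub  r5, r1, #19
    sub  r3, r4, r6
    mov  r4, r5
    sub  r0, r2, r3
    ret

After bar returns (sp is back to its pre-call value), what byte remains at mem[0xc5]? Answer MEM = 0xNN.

MEM = 0x15

prologue: push r0 -> mem[0xc5]=0x15, sp=0xc5
prologue: push r4 -> mem[0xc4]=0x43, sp=0xc4
prologue: push r5 -> mem[0xc3]=0xb7, sp=0xc3
body[0] mov  r0, #0xcf -> r0=0xcf
body[1] add  r1, r0, #8 -> r1=0xd7
body[2] sub  r5, r1, #19 -> r5=0xc4
body[3] sub  r3, r4, r6 -> r3=0x20
body[4] mov  r4, r5 -> r4=0xc4
body[5] sub  r0, r2, r3 -> r0=0x18
epilogue: pop r5=0xb7, sp=0xc4
epilogue: pop r4=0x43, sp=0xc5
epilogue: pop r0=0x15, sp=0xc6
prologue pushed ['r0', 'r4', 'r5'] at ['0xc5', '0xc4', '0xc3']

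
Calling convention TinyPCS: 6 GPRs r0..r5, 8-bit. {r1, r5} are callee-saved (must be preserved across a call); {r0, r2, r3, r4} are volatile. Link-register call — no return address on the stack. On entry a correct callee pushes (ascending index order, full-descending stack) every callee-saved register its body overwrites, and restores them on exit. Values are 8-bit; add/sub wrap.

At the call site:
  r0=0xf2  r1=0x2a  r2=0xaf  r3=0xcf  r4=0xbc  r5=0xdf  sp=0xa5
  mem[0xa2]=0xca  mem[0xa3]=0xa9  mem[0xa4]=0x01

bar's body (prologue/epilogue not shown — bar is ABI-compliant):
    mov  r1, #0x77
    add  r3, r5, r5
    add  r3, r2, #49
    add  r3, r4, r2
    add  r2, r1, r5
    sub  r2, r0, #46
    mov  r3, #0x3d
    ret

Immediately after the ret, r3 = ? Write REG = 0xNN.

REG = 0x3d

prologue: push r1 -> mem[0xa4]=0x2a, sp=0xa4
body[0] mov  r1, #0x77 -> r1=0x77
body[1] add  r3, r5, r5 -> r3=0xbe
body[2] add  r3, r2, #49 -> r3=0xe0
body[3] add  r3, r4, r2 -> r3=0x6b
body[4] add  r2, r1, r5 -> r2=0x56
body[5] sub  r2, r0, #46 -> r2=0xc4
body[6] mov  r3, #0x3d -> r3=0x3d
epilogue: pop r1=0x2a, sp=0xa5
r3 is caller-saved -> body value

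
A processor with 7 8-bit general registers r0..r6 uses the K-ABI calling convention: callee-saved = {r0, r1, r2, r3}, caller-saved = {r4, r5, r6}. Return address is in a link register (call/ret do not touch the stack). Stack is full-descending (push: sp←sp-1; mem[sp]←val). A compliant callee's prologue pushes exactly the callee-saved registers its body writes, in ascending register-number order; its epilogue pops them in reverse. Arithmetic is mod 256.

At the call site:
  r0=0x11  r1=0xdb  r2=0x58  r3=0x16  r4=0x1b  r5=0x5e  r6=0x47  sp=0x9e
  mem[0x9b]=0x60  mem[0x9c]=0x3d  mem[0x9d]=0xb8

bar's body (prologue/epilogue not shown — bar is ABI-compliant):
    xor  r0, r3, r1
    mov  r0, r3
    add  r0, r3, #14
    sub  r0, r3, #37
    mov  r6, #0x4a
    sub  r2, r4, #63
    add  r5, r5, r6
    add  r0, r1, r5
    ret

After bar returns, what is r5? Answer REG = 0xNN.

prologue: push r0 → mem[0x9d]=0x11, sp=0x9d
prologue: push r2 → mem[0x9c]=0x58, sp=0x9c
body[0] xor  r0, r3, r1 → r0=0xcd
body[1] mov  r0, r3 → r0=0x16
body[2] add  r0, r3, #14 → r0=0x24
body[3] sub  r0, r3, #37 → r0=0xf1
body[4] mov  r6, #0x4a → r6=0x4a
body[5] sub  r2, r4, #63 → r2=0xdc
body[6] add  r5, r5, r6 → r5=0xa8
body[7] add  r0, r1, r5 → r0=0x83
epilogue: pop r2=0x58, sp=0x9d
epilogue: pop r0=0x11, sp=0x9e
r5 is caller-saved → body value

REG = 0xa8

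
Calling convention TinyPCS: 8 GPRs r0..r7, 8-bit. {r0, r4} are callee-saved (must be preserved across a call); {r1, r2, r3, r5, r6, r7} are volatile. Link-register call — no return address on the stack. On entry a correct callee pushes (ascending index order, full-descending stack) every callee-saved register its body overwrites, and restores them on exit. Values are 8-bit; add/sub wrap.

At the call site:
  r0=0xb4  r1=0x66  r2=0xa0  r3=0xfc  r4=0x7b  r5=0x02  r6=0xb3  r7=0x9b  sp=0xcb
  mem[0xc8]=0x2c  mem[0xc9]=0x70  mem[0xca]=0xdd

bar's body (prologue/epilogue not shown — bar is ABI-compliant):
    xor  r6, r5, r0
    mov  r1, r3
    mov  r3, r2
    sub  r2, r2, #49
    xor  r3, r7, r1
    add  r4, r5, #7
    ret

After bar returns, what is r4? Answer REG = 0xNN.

prologue: push r4 → mem[0xca]=0x7b, sp=0xca
body[0] xor  r6, r5, r0 → r6=0xb6
body[1] mov  r1, r3 → r1=0xfc
body[2] mov  r3, r2 → r3=0xa0
body[3] sub  r2, r2, #49 → r2=0x6f
body[4] xor  r3, r7, r1 → r3=0x67
body[5] add  r4, r5, #7 → r4=0x09
epilogue: pop r4=0x7b, sp=0xcb
r4 is callee-saved → restored

REG = 0x7b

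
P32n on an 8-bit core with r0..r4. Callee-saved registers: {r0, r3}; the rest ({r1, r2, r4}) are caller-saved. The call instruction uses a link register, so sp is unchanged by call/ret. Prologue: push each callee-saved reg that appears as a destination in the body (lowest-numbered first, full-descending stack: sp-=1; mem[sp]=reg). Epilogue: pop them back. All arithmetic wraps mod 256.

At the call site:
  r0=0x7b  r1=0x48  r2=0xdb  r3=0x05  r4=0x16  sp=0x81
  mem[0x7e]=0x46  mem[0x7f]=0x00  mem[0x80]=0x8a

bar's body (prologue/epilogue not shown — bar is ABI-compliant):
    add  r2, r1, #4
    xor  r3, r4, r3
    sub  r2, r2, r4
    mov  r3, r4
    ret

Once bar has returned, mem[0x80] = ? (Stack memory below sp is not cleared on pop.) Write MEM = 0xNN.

prologue: push r3 -> mem[0x80]=0x05, sp=0x80
body[0] add  r2, r1, #4 -> r2=0x4c
body[1] xor  r3, r4, r3 -> r3=0x13
body[2] sub  r2, r2, r4 -> r2=0x36
body[3] mov  r3, r4 -> r3=0x16
epilogue: pop r3=0x05, sp=0x81
prologue pushed ['r3'] at ['0x80']

MEM = 0x05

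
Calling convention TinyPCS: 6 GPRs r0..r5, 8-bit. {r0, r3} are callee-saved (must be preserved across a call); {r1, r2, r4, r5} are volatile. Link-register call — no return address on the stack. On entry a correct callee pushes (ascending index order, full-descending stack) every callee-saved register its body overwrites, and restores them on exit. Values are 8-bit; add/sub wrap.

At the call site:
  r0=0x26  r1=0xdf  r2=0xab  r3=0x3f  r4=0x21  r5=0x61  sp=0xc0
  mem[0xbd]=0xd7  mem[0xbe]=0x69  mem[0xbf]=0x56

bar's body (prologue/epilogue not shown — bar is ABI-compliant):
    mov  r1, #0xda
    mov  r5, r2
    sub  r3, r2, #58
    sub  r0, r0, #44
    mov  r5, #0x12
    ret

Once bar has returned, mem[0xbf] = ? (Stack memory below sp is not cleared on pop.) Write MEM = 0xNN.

MEM = 0x26

prologue: push r0 -> mem[0xbf]=0x26, sp=0xbf
prologue: push r3 -> mem[0xbe]=0x3f, sp=0xbe
body[0] mov  r1, #0xda -> r1=0xda
body[1] mov  r5, r2 -> r5=0xab
body[2] sub  r3, r2, #58 -> r3=0x71
body[3] sub  r0, r0, #44 -> r0=0xfa
body[4] mov  r5, #0x12 -> r5=0x12
epilogue: pop r3=0x3f, sp=0xbf
epilogue: pop r0=0x26, sp=0xc0
prologue pushed ['r0', 'r3'] at ['0xbf', '0xbe']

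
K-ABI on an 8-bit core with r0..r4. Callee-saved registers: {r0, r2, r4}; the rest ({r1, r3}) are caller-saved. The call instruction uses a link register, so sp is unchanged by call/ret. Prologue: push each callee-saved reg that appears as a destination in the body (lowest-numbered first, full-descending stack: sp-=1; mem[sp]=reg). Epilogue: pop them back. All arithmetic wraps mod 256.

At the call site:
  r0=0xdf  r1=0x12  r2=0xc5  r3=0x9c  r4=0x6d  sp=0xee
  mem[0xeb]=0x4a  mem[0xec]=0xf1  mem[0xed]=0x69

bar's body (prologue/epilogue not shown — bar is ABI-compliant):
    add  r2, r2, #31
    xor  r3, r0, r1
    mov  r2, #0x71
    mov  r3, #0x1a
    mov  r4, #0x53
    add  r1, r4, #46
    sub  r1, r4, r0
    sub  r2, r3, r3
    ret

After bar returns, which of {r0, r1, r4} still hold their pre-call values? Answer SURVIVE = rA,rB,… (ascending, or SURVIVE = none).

SURVIVE = r0,r4

prologue: push r2 → mem[0xed]=0xc5, sp=0xed
prologue: push r4 → mem[0xec]=0x6d, sp=0xec
body[0] add  r2, r2, #31 → r2=0xe4
body[1] xor  r3, r0, r1 → r3=0xcd
body[2] mov  r2, #0x71 → r2=0x71
body[3] mov  r3, #0x1a → r3=0x1a
body[4] mov  r4, #0x53 → r4=0x53
body[5] add  r1, r4, #46 → r1=0x81
body[6] sub  r1, r4, r0 → r1=0x74
body[7] sub  r2, r3, r3 → r2=0x00
epilogue: pop r4=0x6d, sp=0xed
epilogue: pop r2=0xc5, sp=0xee
r0: callee-saved, written=False
r1: caller-saved, written=True
r4: callee-saved, written=True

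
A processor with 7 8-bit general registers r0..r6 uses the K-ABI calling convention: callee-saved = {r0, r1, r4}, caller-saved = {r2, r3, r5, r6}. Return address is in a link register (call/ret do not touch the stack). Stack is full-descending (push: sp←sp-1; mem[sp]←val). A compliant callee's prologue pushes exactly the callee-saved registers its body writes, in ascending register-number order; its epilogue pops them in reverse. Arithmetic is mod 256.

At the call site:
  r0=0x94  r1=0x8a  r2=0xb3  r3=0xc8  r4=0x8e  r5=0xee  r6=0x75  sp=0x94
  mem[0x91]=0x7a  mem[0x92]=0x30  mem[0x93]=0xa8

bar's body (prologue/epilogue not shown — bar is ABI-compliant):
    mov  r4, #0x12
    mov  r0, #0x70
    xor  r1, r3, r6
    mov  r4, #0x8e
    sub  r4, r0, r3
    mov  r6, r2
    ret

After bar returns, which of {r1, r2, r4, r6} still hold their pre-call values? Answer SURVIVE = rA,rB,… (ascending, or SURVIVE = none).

prologue: push r0 → mem[0x93]=0x94, sp=0x93
prologue: push r1 → mem[0x92]=0x8a, sp=0x92
prologue: push r4 → mem[0x91]=0x8e, sp=0x91
body[0] mov  r4, #0x12 → r4=0x12
body[1] mov  r0, #0x70 → r0=0x70
body[2] xor  r1, r3, r6 → r1=0xbd
body[3] mov  r4, #0x8e → r4=0x8e
body[4] sub  r4, r0, r3 → r4=0xa8
body[5] mov  r6, r2 → r6=0xb3
epilogue: pop r4=0x8e, sp=0x92
epilogue: pop r1=0x8a, sp=0x93
epilogue: pop r0=0x94, sp=0x94
r1: callee-saved, written=True
r2: caller-saved, written=False
r4: callee-saved, written=True
r6: caller-saved, written=True

SURVIVE = r1,r2,r4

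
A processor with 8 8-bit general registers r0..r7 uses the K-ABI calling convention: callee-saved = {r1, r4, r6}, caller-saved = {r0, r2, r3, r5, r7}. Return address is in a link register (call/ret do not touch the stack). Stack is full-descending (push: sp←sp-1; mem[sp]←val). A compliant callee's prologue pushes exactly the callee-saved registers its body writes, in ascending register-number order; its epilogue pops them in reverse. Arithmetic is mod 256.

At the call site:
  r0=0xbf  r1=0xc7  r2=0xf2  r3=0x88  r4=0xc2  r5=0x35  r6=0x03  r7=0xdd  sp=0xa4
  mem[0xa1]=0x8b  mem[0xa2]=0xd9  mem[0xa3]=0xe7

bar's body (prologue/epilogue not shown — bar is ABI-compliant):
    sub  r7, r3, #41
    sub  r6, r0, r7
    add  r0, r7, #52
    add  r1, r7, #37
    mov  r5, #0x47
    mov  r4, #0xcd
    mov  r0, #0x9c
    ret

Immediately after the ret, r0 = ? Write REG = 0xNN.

prologue: push r1 → mem[0xa3]=0xc7, sp=0xa3
prologue: push r4 → mem[0xa2]=0xc2, sp=0xa2
prologue: push r6 → mem[0xa1]=0x03, sp=0xa1
body[0] sub  r7, r3, #41 → r7=0x5f
body[1] sub  r6, r0, r7 → r6=0x60
body[2] add  r0, r7, #52 → r0=0x93
body[3] add  r1, r7, #37 → r1=0x84
body[4] mov  r5, #0x47 → r5=0x47
body[5] mov  r4, #0xcd → r4=0xcd
body[6] mov  r0, #0x9c → r0=0x9c
epilogue: pop r6=0x03, sp=0xa2
epilogue: pop r4=0xc2, sp=0xa3
epilogue: pop r1=0xc7, sp=0xa4
r0 is caller-saved → body value

REG = 0x9c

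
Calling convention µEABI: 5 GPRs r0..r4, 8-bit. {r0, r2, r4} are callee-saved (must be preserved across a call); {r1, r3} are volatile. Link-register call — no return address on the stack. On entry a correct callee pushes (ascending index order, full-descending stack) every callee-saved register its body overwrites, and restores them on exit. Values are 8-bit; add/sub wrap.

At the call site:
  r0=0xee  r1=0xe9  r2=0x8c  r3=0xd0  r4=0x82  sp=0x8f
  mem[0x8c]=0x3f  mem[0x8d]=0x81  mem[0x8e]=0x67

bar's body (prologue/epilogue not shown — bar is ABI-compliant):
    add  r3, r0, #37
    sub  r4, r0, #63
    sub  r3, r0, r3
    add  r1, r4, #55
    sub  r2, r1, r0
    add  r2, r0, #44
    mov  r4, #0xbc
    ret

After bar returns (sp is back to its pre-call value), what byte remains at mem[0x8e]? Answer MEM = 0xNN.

prologue: push r2 → mem[0x8e]=0x8c, sp=0x8e
prologue: push r4 → mem[0x8d]=0x82, sp=0x8d
body[0] add  r3, r0, #37 → r3=0x13
body[1] sub  r4, r0, #63 → r4=0xaf
body[2] sub  r3, r0, r3 → r3=0xdb
body[3] add  r1, r4, #55 → r1=0xe6
body[4] sub  r2, r1, r0 → r2=0xf8
body[5] add  r2, r0, #44 → r2=0x1a
body[6] mov  r4, #0xbc → r4=0xbc
epilogue: pop r4=0x82, sp=0x8e
epilogue: pop r2=0x8c, sp=0x8f
prologue pushed ['r2', 'r4'] at ['0x8e', '0x8d']

MEM = 0x8c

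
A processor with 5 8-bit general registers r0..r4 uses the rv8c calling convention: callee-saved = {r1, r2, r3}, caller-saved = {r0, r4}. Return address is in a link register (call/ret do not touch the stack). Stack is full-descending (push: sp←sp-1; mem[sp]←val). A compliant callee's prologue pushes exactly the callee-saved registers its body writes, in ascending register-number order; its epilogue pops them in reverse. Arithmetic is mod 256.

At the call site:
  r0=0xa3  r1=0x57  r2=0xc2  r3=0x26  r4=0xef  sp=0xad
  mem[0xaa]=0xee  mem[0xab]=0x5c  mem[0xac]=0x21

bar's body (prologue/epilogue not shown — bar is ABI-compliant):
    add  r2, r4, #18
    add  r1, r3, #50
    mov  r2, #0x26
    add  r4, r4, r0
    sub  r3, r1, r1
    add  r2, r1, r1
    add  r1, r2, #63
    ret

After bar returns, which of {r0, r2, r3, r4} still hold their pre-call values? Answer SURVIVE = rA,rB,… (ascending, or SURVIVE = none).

SURVIVE = r0,r2,r3

prologue: push r1 -> mem[0xac]=0x57, sp=0xac
prologue: push r2 -> mem[0xab]=0xc2, sp=0xab
prologue: push r3 -> mem[0xaa]=0x26, sp=0xaa
body[0] add  r2, r4, #18 -> r2=0x01
body[1] add  r1, r3, #50 -> r1=0x58
body[2] mov  r2, #0x26 -> r2=0x26
body[3] add  r4, r4, r0 -> r4=0x92
body[4] sub  r3, r1, r1 -> r3=0x00
body[5] add  r2, r1, r1 -> r2=0xb0
body[6] add  r1, r2, #63 -> r1=0xef
epilogue: pop r3=0x26, sp=0xab
epilogue: pop r2=0xc2, sp=0xac
epilogue: pop r1=0x57, sp=0xad
r0: caller-saved, written=False
r2: callee-saved, written=True
r3: callee-saved, written=True
r4: caller-saved, written=True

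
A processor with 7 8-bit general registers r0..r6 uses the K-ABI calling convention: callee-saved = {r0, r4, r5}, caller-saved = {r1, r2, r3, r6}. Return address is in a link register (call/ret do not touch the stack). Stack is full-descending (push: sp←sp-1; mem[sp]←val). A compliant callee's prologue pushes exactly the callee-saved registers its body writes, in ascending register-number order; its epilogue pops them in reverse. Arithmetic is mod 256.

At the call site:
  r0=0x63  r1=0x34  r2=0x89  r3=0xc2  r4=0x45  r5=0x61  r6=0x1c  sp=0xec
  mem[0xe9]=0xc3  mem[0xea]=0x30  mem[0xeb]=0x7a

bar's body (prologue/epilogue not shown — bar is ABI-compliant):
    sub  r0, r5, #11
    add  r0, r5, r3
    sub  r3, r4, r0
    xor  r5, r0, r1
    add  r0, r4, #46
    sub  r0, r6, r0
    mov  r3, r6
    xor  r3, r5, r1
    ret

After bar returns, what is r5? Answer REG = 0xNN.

prologue: push r0 -> mem[0xeb]=0x63, sp=0xeb
prologue: push r5 -> mem[0xea]=0x61, sp=0xea
body[0] sub  r0, r5, #11 -> r0=0x56
body[1] add  r0, r5, r3 -> r0=0x23
body[2] sub  r3, r4, r0 -> r3=0x22
body[3] xor  r5, r0, r1 -> r5=0x17
body[4] add  r0, r4, #46 -> r0=0x73
body[5] sub  r0, r6, r0 -> r0=0xa9
body[6] mov  r3, r6 -> r3=0x1c
body[7] xor  r3, r5, r1 -> r3=0x23
epilogue: pop r5=0x61, sp=0xeb
epilogue: pop r0=0x63, sp=0xec
r5 is callee-saved -> restored

REG = 0x61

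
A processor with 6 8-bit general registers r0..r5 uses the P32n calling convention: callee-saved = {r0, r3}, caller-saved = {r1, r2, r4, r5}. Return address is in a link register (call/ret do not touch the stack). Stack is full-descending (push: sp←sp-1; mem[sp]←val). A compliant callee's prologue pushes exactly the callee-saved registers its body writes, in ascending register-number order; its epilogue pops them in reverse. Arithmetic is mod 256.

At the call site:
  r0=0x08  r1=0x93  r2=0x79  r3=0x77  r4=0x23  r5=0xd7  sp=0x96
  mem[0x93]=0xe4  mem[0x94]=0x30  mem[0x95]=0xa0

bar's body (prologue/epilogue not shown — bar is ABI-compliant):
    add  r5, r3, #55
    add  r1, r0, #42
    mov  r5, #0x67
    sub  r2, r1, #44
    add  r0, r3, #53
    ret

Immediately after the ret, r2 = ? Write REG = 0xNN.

prologue: push r0 -> mem[0x95]=0x08, sp=0x95
body[0] add  r5, r3, #55 -> r5=0xae
body[1] add  r1, r0, #42 -> r1=0x32
body[2] mov  r5, #0x67 -> r5=0x67
body[3] sub  r2, r1, #44 -> r2=0x06
body[4] add  r0, r3, #53 -> r0=0xac
epilogue: pop r0=0x08, sp=0x96
r2 is caller-saved -> body value

REG = 0x06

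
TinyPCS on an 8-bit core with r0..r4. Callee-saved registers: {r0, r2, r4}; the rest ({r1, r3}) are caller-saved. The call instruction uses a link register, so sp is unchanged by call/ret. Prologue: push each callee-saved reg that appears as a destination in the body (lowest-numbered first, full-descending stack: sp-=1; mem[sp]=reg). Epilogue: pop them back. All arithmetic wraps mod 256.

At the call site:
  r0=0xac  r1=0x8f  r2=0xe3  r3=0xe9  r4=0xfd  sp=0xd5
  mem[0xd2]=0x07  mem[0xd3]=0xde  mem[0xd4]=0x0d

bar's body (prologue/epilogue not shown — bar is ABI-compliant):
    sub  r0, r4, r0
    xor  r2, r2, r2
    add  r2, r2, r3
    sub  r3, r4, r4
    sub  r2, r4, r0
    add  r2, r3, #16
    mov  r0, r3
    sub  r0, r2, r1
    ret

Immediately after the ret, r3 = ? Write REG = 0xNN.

prologue: push r0 → mem[0xd4]=0xac, sp=0xd4
prologue: push r2 → mem[0xd3]=0xe3, sp=0xd3
body[0] sub  r0, r4, r0 → r0=0x51
body[1] xor  r2, r2, r2 → r2=0x00
body[2] add  r2, r2, r3 → r2=0xe9
body[3] sub  r3, r4, r4 → r3=0x00
body[4] sub  r2, r4, r0 → r2=0xac
body[5] add  r2, r3, #16 → r2=0x10
body[6] mov  r0, r3 → r0=0x00
body[7] sub  r0, r2, r1 → r0=0x81
epilogue: pop r2=0xe3, sp=0xd4
epilogue: pop r0=0xac, sp=0xd5
r3 is caller-saved → body value

REG = 0x00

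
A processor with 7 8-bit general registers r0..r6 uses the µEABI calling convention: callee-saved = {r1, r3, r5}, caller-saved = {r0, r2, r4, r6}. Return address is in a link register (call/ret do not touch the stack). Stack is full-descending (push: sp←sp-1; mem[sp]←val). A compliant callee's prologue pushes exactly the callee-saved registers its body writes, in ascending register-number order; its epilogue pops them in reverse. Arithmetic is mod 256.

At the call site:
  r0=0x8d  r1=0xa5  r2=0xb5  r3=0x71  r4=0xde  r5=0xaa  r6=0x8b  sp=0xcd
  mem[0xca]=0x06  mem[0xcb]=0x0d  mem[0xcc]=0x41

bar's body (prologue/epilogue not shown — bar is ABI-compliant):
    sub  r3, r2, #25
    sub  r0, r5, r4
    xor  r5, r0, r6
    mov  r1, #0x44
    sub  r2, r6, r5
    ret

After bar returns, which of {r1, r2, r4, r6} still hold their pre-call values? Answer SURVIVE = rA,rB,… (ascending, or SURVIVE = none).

SURVIVE = r1,r4,r6

prologue: push r1 → mem[0xcc]=0xa5, sp=0xcc
prologue: push r3 → mem[0xcb]=0x71, sp=0xcb
prologue: push r5 → mem[0xca]=0xaa, sp=0xca
body[0] sub  r3, r2, #25 → r3=0x9c
body[1] sub  r0, r5, r4 → r0=0xcc
body[2] xor  r5, r0, r6 → r5=0x47
body[3] mov  r1, #0x44 → r1=0x44
body[4] sub  r2, r6, r5 → r2=0x44
epilogue: pop r5=0xaa, sp=0xcb
epilogue: pop r3=0x71, sp=0xcc
epilogue: pop r1=0xa5, sp=0xcd
r1: callee-saved, written=True
r2: caller-saved, written=True
r4: caller-saved, written=False
r6: caller-saved, written=False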